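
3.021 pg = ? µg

pico = 10⁻¹², micro = 10⁻⁶; factor is 10⁻⁶.
3.021 × 10⁻⁶ = 0.000003021

0.000003021 µg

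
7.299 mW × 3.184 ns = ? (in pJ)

23.240016 pJ

7.299e-3 × 3.184e-9 = 23.240016e-12 J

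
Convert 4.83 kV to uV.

4830000000 uV

kilo = 10³, micro = 10⁻⁶; factor is 10⁹.
4.83 × 10⁹ = 4830000000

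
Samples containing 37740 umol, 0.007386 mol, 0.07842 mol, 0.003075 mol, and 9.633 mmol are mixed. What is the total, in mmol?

In mmol:
  37740 umol = 37740e-3 mmol = 37.74
  0.007386 mol = 0.007386e3 mmol = 7.386
  0.07842 mol = 0.07842e3 mmol = 78.42
  0.003075 mol = 0.003075e3 mmol = 3.075
  9.633 mmol → 9.633
Sum: 37.74 + 7.386 + 78.42 + 3.075 + 9.633 = 136.254

136.254 mmol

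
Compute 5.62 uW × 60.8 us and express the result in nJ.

0.341696 nJ

5.62e-6 × 60.8e-6 = 341.696e-12 J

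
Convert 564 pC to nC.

0.564 nC

pico = 1e-12, nano = 1e-9; factor is 1e-3.
564 × 1e-3 = 0.564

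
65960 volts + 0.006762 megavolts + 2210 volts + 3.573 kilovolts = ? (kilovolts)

78.505 kilovolts

In kilovolts:
  65960 volts = 65960 × 10⁻³ kilovolts = 65.96
  0.006762 megavolts = 0.006762 × 10³ kilovolts = 6.762
  2210 volts = 2210 × 10⁻³ kilovolts = 2.21
  3.573 kilovolts → 3.573
Sum: 65.96 + 6.762 + 2.21 + 3.573 = 78.505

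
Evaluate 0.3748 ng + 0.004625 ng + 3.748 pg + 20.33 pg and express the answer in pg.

In pg:
  0.3748 ng = 0.3748 × 10^3 pg = 374.8
  0.004625 ng = 0.004625 × 10^3 pg = 4.625
  3.748 pg → 3.748
  20.33 pg → 20.33
Sum: 374.8 + 4.625 + 3.748 + 20.33 = 403.503

403.503 pg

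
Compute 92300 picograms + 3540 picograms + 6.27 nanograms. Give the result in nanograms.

102.11 nanograms

In nanograms:
  92300 picograms = 92300 × 10⁻³ nanograms = 92.3
  3540 picograms = 3540 × 10⁻³ nanograms = 3.54
  6.27 nanograms → 6.27
Sum: 92.3 + 3.54 + 6.27 = 102.11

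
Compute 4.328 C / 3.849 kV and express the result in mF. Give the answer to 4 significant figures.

1.124 mF

(4.328) / (3.849e3) = 1.12445e-3 F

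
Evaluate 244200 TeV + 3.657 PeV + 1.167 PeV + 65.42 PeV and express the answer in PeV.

In PeV:
  244200 TeV = 244200 × 10^-3 PeV = 244.2
  3.657 PeV → 3.657
  1.167 PeV → 1.167
  65.42 PeV → 65.42
Sum: 244.2 + 3.657 + 1.167 + 65.42 = 314.444

314.444 PeV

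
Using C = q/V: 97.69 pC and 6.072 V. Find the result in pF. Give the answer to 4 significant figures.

16.09 pF

(97.69 × 10⁻¹²) / (6.072) = 16.0886 × 10⁻¹² F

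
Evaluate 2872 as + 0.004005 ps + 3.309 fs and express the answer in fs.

In fs:
  2872 as = 2872 × 10⁻³ fs = 2.872
  0.004005 ps = 0.004005 × 10³ fs = 4.005
  3.309 fs → 3.309
Sum: 2.872 + 4.005 + 3.309 = 10.186

10.186 fs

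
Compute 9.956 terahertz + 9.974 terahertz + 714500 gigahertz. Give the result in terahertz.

734.43 terahertz

In terahertz:
  9.956 terahertz → 9.956
  9.974 terahertz → 9.974
  714500 gigahertz = 714500e-3 terahertz = 714.5
Sum: 9.956 + 9.974 + 714.5 = 734.43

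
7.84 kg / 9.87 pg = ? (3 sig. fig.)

794000000000000

(7.84 × 10³) / (9.87 × 10⁻¹²) = 0.7943 × 10¹⁵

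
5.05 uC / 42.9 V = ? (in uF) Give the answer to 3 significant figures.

(5.05 × 10⁻⁶) / (42.9) = 0.11772 × 10⁻⁶ F

0.118 uF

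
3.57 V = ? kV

(no prefix) = 10⁰, kilo = 10³; factor is 10⁻³.
3.57 × 10⁻³ = 0.00357

0.00357 kV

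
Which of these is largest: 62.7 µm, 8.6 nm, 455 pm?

62.7 µm

62.7 µm = 0.0000627 m
8.6 nm = 0.0000000086 m
455 pm = 0.000000000455 m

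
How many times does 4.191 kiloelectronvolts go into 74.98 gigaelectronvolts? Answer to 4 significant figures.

(74.98 × 10⁹) / (4.191 × 10³) = 17.891 × 10⁶

17890000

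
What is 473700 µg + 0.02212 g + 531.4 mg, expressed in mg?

In mg:
  473700 µg = 473700e-3 mg = 473.7
  0.02212 g = 0.02212e3 mg = 22.12
  531.4 mg → 531.4
Sum: 473.7 + 22.12 + 531.4 = 1027.22

1027.22 mg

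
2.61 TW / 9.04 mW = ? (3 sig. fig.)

289000000000000

(2.61 × 10^12) / (9.04 × 10^-3) = 0.2887 × 10^15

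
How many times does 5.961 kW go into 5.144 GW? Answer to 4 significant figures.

(5.144 × 10^9) / (5.961 × 10^3) = 0.86294 × 10^6

862900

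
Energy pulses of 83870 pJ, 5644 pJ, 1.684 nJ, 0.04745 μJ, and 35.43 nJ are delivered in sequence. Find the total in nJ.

In nJ:
  83870 pJ = 83870e-3 nJ = 83.87
  5644 pJ = 5644e-3 nJ = 5.644
  1.684 nJ → 1.684
  0.04745 μJ = 0.04745e3 nJ = 47.45
  35.43 nJ → 35.43
Sum: 83.87 + 5.644 + 1.684 + 47.45 + 35.43 = 174.078

174.078 nJ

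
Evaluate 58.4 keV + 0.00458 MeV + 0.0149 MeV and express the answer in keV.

In keV:
  58.4 keV → 58.4
  0.00458 MeV = 0.00458e3 keV = 4.58
  0.0149 MeV = 0.0149e3 keV = 14.9
Sum: 58.4 + 4.58 + 14.9 = 77.88

77.88 keV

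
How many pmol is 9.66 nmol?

9660 pmol

nano = 1e-9, pico = 1e-12; factor is 1e3.
9.66 × 1e3 = 9660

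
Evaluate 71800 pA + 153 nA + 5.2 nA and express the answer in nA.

In nA:
  71800 pA = 71800 × 10⁻³ nA = 71.8
  153 nA → 153
  5.2 nA → 5.2
Sum: 71.8 + 153 + 5.2 = 230

230 nA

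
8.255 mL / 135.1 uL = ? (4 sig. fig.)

(8.255 × 10⁻³) / (135.1 × 10⁻⁶) = 0.061103 × 10³

61.10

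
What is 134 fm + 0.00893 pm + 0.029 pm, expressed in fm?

171.93 fm

In fm:
  134 fm → 134
  0.00893 pm = 0.00893 × 10^3 fm = 8.93
  0.029 pm = 0.029 × 10^3 fm = 29
Sum: 134 + 8.93 + 29 = 171.93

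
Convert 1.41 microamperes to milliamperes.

micro = 1e-6, milli = 1e-3; factor is 1e-3.
1.41 × 1e-3 = 0.00141

0.00141 milliamperes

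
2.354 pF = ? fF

pico = 10⁻¹², femto = 10⁻¹⁵; factor is 10³.
2.354 × 10³ = 2354

2354 fF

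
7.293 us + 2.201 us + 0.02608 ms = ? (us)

35.574 us

In us:
  7.293 us → 7.293
  2.201 us → 2.201
  0.02608 ms = 0.02608e3 us = 26.08
Sum: 7.293 + 2.201 + 26.08 = 35.574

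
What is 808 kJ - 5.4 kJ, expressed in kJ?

In kJ:
  808 kJ → 808
  5.4 kJ → 5.4
Difference: 808 - 5.4 = 802.6

802.6 kJ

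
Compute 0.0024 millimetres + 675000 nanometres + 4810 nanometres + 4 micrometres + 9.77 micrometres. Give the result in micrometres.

In micrometres:
  0.0024 millimetres = 0.0024 × 10³ micrometres = 2.4
  675000 nanometres = 675000 × 10⁻³ micrometres = 675
  4810 nanometres = 4810 × 10⁻³ micrometres = 4.81
  4 micrometres → 4
  9.77 micrometres → 9.77
Sum: 2.4 + 675 + 4.81 + 4 + 9.77 = 695.98

695.98 micrometres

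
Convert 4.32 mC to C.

milli = 10^-3, (no prefix) = 10^0; factor is 10^-3.
4.32 × 10^-3 = 0.00432

0.00432 C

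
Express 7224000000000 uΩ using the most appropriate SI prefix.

= 7.224 × 10^6 Ω; 10^6 is mega.

7.224 MΩ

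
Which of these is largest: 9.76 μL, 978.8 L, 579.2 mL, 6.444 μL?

978.8 L

9.76 μL = 0.00000976 L
978.8 L = 978.8 L
579.2 mL = 0.5792 L
6.444 μL = 0.000006444 L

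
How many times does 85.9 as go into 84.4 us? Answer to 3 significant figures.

(84.4 × 10^-6) / (85.9 × 10^-18) = 0.9825 × 10^12

983000000000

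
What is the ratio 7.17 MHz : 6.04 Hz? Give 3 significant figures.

1190000

(7.17 × 10^6) / (6.04) = 1.187 × 10^6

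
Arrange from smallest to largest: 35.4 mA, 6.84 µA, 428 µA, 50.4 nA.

35.4 mA = 0.0354 A
6.84 µA = 0.00000684 A
428 µA = 0.000428 A
50.4 nA = 0.0000000504 A

50.4 nA < 6.84 µA < 428 µA < 35.4 mA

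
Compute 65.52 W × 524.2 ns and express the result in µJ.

65.52 × 524.2 × 10⁻⁹ = 34345.584 × 10⁻⁹ J

34.345584 µJ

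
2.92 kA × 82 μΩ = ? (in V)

2.92 × 10^3 × 82 × 10^-6 = 239.44 × 10^-3 V

0.23944 V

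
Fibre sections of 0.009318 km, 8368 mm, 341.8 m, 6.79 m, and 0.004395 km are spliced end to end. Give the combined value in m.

370.671 m

In m:
  0.009318 km = 0.009318 × 10^3 m = 9.318
  8368 mm = 8368 × 10^-3 m = 8.368
  341.8 m → 341.8
  6.79 m → 6.79
  0.004395 km = 0.004395 × 10^3 m = 4.395
Sum: 9.318 + 8.368 + 341.8 + 6.79 + 4.395 = 370.671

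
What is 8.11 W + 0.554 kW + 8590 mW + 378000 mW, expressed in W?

In W:
  8.11 W → 8.11
  0.554 kW = 0.554 × 10³ W = 554
  8590 mW = 8590 × 10⁻³ W = 8.59
  378000 mW = 378000 × 10⁻³ W = 378
Sum: 8.11 + 554 + 8.59 + 378 = 948.7

948.7 W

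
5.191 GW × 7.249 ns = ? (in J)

37.629559 J

5.191 × 10⁹ × 7.249 × 10⁻⁹ = 37.629559 J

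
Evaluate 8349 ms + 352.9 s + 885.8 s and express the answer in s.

1247.049 s

In s:
  8349 ms = 8349 × 10⁻³ s = 8.349
  352.9 s → 352.9
  885.8 s → 885.8
Sum: 8.349 + 352.9 + 885.8 = 1247.049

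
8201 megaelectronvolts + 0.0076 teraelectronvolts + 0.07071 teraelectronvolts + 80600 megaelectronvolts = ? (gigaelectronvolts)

167.111 gigaelectronvolts

In gigaelectronvolts:
  8201 megaelectronvolts = 8201 × 10⁻³ gigaelectronvolts = 8.201
  0.0076 teraelectronvolts = 0.0076 × 10³ gigaelectronvolts = 7.6
  0.07071 teraelectronvolts = 0.07071 × 10³ gigaelectronvolts = 70.71
  80600 megaelectronvolts = 80600 × 10⁻³ gigaelectronvolts = 80.6
Sum: 8.201 + 7.6 + 70.71 + 80.6 = 167.111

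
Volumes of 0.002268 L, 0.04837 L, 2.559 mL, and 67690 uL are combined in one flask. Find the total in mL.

120.887 mL

In mL:
  0.002268 L = 0.002268 × 10³ mL = 2.268
  0.04837 L = 0.04837 × 10³ mL = 48.37
  2.559 mL → 2.559
  67690 uL = 67690 × 10⁻³ mL = 67.69
Sum: 2.268 + 48.37 + 2.559 + 67.69 = 120.887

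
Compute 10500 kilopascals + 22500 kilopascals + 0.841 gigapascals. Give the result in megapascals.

874 megapascals

In megapascals:
  10500 kilopascals = 10500 × 10^-3 megapascals = 10.5
  22500 kilopascals = 22500 × 10^-3 megapascals = 22.5
  0.841 gigapascals = 0.841 × 10^3 megapascals = 841
Sum: 10.5 + 22.5 + 841 = 874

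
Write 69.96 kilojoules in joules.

69960 joules

kilo = 10³, (no prefix) = 10⁰; factor is 10³.
69.96 × 10³ = 69960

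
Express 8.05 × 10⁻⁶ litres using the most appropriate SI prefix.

8.05 microlitres

= 8.05 × 10⁻⁶ litres; 10⁻⁶ is micro.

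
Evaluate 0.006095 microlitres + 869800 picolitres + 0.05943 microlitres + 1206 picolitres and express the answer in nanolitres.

936.531 nanolitres

In nanolitres:
  0.006095 microlitres = 0.006095e3 nanolitres = 6.095
  869800 picolitres = 869800e-3 nanolitres = 869.8
  0.05943 microlitres = 0.05943e3 nanolitres = 59.43
  1206 picolitres = 1206e-3 nanolitres = 1.206
Sum: 6.095 + 869.8 + 59.43 + 1.206 = 936.531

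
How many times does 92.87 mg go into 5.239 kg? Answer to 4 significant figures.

56410

(5.239 × 10^3) / (92.87 × 10^-3) = 0.056412 × 10^6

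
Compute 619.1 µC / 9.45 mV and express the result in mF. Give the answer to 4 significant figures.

65.51 mF

(619.1e-6) / (9.45e-3) = 65.5132e-3 F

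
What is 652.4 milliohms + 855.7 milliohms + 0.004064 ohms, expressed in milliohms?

1512.164 milliohms

In milliohms:
  652.4 milliohms → 652.4
  855.7 milliohms → 855.7
  0.004064 ohms = 0.004064 × 10^3 milliohms = 4.064
Sum: 652.4 + 855.7 + 4.064 = 1512.164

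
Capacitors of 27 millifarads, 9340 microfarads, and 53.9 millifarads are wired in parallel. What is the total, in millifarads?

90.24 millifarads

In millifarads:
  27 millifarads → 27
  9340 microfarads = 9340e-3 millifarads = 9.34
  53.9 millifarads → 53.9
Sum: 27 + 9.34 + 53.9 = 90.24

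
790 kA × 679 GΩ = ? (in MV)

790e3 × 679e9 = 536410e12 V

536410000000 MV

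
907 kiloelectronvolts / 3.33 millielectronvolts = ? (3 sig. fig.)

(907e3) / (3.33e-3) = 272.4e6

272000000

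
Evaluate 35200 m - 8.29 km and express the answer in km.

26.91 km

In km:
  35200 m = 35200 × 10⁻³ km = 35.2
  8.29 km → 8.29
Difference: 35.2 - 8.29 = 26.91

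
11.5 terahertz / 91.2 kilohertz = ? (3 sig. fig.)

(11.5 × 10¹²) / (91.2 × 10³) = 0.1261 × 10⁹

126000000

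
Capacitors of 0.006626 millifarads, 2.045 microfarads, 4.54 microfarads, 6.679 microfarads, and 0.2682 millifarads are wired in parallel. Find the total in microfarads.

288.09 microfarads

In microfarads:
  0.006626 millifarads = 0.006626 × 10^3 microfarads = 6.626
  2.045 microfarads → 2.045
  4.54 microfarads → 4.54
  6.679 microfarads → 6.679
  0.2682 millifarads = 0.2682 × 10^3 microfarads = 268.2
Sum: 6.626 + 2.045 + 4.54 + 6.679 + 268.2 = 288.09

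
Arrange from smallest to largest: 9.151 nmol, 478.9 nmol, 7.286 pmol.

7.286 pmol < 9.151 nmol < 478.9 nmol

9.151 nmol = 0.000000009151 mol
478.9 nmol = 0.0000004789 mol
7.286 pmol = 0.000000000007286 mol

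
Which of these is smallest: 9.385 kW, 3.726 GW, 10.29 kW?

9.385 kW

9.385 kW = 9385 W
3.726 GW = 3726000000 W
10.29 kW = 10290 W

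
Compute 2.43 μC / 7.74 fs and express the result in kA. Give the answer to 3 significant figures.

(2.43e-6) / (7.74e-15) = 0.31395e9 A

314000 kA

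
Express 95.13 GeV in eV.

95130000000 eV

giga = 10⁹, (no prefix) = 10⁰; factor is 10⁹.
95.13 × 10⁹ = 95130000000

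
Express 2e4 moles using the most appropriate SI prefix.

= 20e3 moles; 1e3 is kilo.

20 kilomoles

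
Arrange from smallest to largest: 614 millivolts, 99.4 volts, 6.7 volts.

614 millivolts = 0.614 volts
99.4 volts = 99.4 volts
6.7 volts = 6.7 volts

614 millivolts < 6.7 volts < 99.4 volts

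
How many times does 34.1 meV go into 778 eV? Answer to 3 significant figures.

(778) / (34.1 × 10^-3) = 22.82 × 10^3

22800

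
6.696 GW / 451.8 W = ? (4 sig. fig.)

(6.696 × 10^9) / (451.8) = 0.014821 × 10^9

14820000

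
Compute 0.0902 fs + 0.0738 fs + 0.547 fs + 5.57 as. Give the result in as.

In as:
  0.0902 fs = 0.0902 × 10³ as = 90.2
  0.0738 fs = 0.0738 × 10³ as = 73.8
  0.547 fs = 0.547 × 10³ as = 547
  5.57 as → 5.57
Sum: 90.2 + 73.8 + 547 + 5.57 = 716.57

716.57 as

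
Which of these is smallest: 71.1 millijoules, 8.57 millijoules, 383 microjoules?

383 microjoules

71.1 millijoules = 0.0711 joules
8.57 millijoules = 0.00857 joules
383 microjoules = 0.000383 joules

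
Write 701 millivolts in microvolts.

701000 microvolts

milli = 10^-3, micro = 10^-6; factor is 10^3.
701 × 10^3 = 701000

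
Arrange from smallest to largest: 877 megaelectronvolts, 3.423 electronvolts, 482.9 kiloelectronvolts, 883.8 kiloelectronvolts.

877 megaelectronvolts = 877000000 electronvolts
3.423 electronvolts = 3.423 electronvolts
482.9 kiloelectronvolts = 482900 electronvolts
883.8 kiloelectronvolts = 883800 electronvolts

3.423 electronvolts < 482.9 kiloelectronvolts < 883.8 kiloelectronvolts < 877 megaelectronvolts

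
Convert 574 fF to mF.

femto = 10⁻¹⁵, milli = 10⁻³; factor is 10⁻¹².
574 × 10⁻¹² = 0.000000000574

0.000000000574 mF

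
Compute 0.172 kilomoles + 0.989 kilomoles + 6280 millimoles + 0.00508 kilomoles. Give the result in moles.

1172.36 moles

In moles:
  0.172 kilomoles = 0.172 × 10^3 moles = 172
  0.989 kilomoles = 0.989 × 10^3 moles = 989
  6280 millimoles = 6280 × 10^-3 moles = 6.28
  0.00508 kilomoles = 0.00508 × 10^3 moles = 5.08
Sum: 172 + 989 + 6.28 + 5.08 = 1172.36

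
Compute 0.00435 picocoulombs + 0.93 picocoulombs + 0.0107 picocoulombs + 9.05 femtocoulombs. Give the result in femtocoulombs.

In femtocoulombs:
  0.00435 picocoulombs = 0.00435e3 femtocoulombs = 4.35
  0.93 picocoulombs = 0.93e3 femtocoulombs = 930
  0.0107 picocoulombs = 0.0107e3 femtocoulombs = 10.7
  9.05 femtocoulombs → 9.05
Sum: 4.35 + 930 + 10.7 + 9.05 = 954.1

954.1 femtocoulombs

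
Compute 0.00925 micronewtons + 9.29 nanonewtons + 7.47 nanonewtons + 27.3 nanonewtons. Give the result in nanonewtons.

In nanonewtons:
  0.00925 micronewtons = 0.00925 × 10^3 nanonewtons = 9.25
  9.29 nanonewtons → 9.29
  7.47 nanonewtons → 7.47
  27.3 nanonewtons → 27.3
Sum: 9.25 + 9.29 + 7.47 + 27.3 = 53.31

53.31 nanonewtons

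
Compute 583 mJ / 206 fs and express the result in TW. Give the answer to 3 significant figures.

2.83 TW

(583 × 10⁻³) / (206 × 10⁻¹⁵) = 2.8301 × 10¹² W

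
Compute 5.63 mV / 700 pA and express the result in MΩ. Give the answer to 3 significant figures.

8.04 MΩ

(5.63 × 10^-3) / (700 × 10^-12) = 0.0080429 × 10^9 Ω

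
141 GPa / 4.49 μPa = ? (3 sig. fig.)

(141e9) / (4.49e-6) = 31.4e15

31400000000000000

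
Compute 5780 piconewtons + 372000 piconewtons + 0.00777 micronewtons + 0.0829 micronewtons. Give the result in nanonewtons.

468.45 nanonewtons

In nanonewtons:
  5780 piconewtons = 5780 × 10^-3 nanonewtons = 5.78
  372000 piconewtons = 372000 × 10^-3 nanonewtons = 372
  0.00777 micronewtons = 0.00777 × 10^3 nanonewtons = 7.77
  0.0829 micronewtons = 0.0829 × 10^3 nanonewtons = 82.9
Sum: 5.78 + 372 + 7.77 + 82.9 = 468.45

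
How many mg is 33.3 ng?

nano = 10⁻⁹, milli = 10⁻³; factor is 10⁻⁶.
33.3 × 10⁻⁶ = 0.0000333

0.0000333 mg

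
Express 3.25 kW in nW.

3250000000000 nW

kilo = 10^3, nano = 10^-9; factor is 10^12.
3.25 × 10^12 = 3250000000000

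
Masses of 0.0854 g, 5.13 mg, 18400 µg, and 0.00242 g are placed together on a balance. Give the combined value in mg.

In mg:
  0.0854 g = 0.0854 × 10^3 mg = 85.4
  5.13 mg → 5.13
  18400 µg = 18400 × 10^-3 mg = 18.4
  0.00242 g = 0.00242 × 10^3 mg = 2.42
Sum: 85.4 + 5.13 + 18.4 + 2.42 = 111.35

111.35 mg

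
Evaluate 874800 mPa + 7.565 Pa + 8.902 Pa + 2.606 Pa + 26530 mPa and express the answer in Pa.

920.403 Pa

In Pa:
  874800 mPa = 874800 × 10⁻³ Pa = 874.8
  7.565 Pa → 7.565
  8.902 Pa → 8.902
  2.606 Pa → 2.606
  26530 mPa = 26530 × 10⁻³ Pa = 26.53
Sum: 874.8 + 7.565 + 8.902 + 2.606 + 26.53 = 920.403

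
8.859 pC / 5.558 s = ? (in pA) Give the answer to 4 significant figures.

(8.859 × 10⁻¹²) / (5.558) = 1.59392 × 10⁻¹² A

1.594 pA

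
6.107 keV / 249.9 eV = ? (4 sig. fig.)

(6.107e3) / (249.9) = 0.024438e3

24.44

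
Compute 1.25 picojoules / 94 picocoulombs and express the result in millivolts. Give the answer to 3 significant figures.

(1.25e-12) / (94e-12) = 0.013298 V

13.3 millivolts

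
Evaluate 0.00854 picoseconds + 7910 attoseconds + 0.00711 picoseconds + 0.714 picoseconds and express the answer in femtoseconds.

737.56 femtoseconds

In femtoseconds:
  0.00854 picoseconds = 0.00854e3 femtoseconds = 8.54
  7910 attoseconds = 7910e-3 femtoseconds = 7.91
  0.00711 picoseconds = 0.00711e3 femtoseconds = 7.11
  0.714 picoseconds = 0.714e3 femtoseconds = 714
Sum: 8.54 + 7.91 + 7.11 + 714 = 737.56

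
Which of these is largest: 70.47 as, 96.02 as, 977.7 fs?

70.47 as = 0.00000000000000007047 s
96.02 as = 0.00000000000000009602 s
977.7 fs = 0.0000000000009777 s

977.7 fs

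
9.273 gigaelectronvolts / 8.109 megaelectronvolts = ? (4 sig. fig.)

1144

(9.273 × 10⁹) / (8.109 × 10⁶) = 1.1435 × 10³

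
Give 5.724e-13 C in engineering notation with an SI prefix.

572.4 fC

= 572.4e-15 C; 1e-15 is femto.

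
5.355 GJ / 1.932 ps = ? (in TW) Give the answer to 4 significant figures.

2772000000 TW

(5.355 × 10⁹) / (1.932 × 10⁻¹²) = 2.77174 × 10²¹ W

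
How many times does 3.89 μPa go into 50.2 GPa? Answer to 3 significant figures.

12900000000000000

(50.2 × 10⁹) / (3.89 × 10⁻⁶) = 12.9 × 10¹⁵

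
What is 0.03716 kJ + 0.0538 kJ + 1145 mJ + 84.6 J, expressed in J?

176.705 J

In J:
  0.03716 kJ = 0.03716 × 10³ J = 37.16
  0.0538 kJ = 0.0538 × 10³ J = 53.8
  1145 mJ = 1145 × 10⁻³ J = 1.145
  84.6 J → 84.6
Sum: 37.16 + 53.8 + 1.145 + 84.6 = 176.705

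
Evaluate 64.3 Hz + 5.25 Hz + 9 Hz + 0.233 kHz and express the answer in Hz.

In Hz:
  64.3 Hz → 64.3
  5.25 Hz → 5.25
  9 Hz → 9
  0.233 kHz = 0.233 × 10³ Hz = 233
Sum: 64.3 + 5.25 + 9 + 233 = 311.55

311.55 Hz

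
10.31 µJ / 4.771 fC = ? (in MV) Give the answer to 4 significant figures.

2161 MV

(10.31e-6) / (4.771e-15) = 2.16097e9 V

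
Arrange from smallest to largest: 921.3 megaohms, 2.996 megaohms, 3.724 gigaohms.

921.3 megaohms = 921300000 ohms
2.996 megaohms = 2996000 ohms
3.724 gigaohms = 3724000000 ohms

2.996 megaohms < 921.3 megaohms < 3.724 gigaohms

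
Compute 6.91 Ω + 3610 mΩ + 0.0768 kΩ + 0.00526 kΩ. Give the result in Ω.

In Ω:
  6.91 Ω → 6.91
  3610 mΩ = 3610 × 10^-3 Ω = 3.61
  0.0768 kΩ = 0.0768 × 10^3 Ω = 76.8
  0.00526 kΩ = 0.00526 × 10^3 Ω = 5.26
Sum: 6.91 + 3.61 + 76.8 + 5.26 = 92.58

92.58 Ω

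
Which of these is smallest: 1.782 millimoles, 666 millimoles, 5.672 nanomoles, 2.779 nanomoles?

2.779 nanomoles

1.782 millimoles = 0.001782 moles
666 millimoles = 0.666 moles
5.672 nanomoles = 0.000000005672 moles
2.779 nanomoles = 0.000000002779 moles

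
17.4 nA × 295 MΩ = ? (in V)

17.4 × 10^-9 × 295 × 10^6 = 5133 × 10^-3 V

5.133 V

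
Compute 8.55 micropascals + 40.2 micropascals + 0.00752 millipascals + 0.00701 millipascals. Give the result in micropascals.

63.28 micropascals

In micropascals:
  8.55 micropascals → 8.55
  40.2 micropascals → 40.2
  0.00752 millipascals = 0.00752 × 10³ micropascals = 7.52
  0.00701 millipascals = 0.00701 × 10³ micropascals = 7.01
Sum: 8.55 + 40.2 + 7.52 + 7.01 = 63.28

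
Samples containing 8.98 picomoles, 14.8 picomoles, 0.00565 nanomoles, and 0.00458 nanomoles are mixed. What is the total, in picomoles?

In picomoles:
  8.98 picomoles → 8.98
  14.8 picomoles → 14.8
  0.00565 nanomoles = 0.00565e3 picomoles = 5.65
  0.00458 nanomoles = 0.00458e3 picomoles = 4.58
Sum: 8.98 + 14.8 + 5.65 + 4.58 = 34.01

34.01 picomoles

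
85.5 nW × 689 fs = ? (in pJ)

0.0000000589095 pJ

85.5 × 10⁻⁹ × 689 × 10⁻¹⁵ = 58909.5 × 10⁻²⁴ J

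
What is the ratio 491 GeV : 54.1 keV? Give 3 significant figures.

(491e9) / (54.1e3) = 9.076e6

9080000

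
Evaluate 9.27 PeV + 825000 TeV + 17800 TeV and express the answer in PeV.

In PeV:
  9.27 PeV → 9.27
  825000 TeV = 825000 × 10⁻³ PeV = 825
  17800 TeV = 17800 × 10⁻³ PeV = 17.8
Sum: 9.27 + 825 + 17.8 = 852.07

852.07 PeV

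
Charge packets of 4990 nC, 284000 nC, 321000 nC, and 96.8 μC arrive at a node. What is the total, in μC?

In μC:
  4990 nC = 4990e-3 μC = 4.99
  284000 nC = 284000e-3 μC = 284
  321000 nC = 321000e-3 μC = 321
  96.8 μC → 96.8
Sum: 4.99 + 284 + 321 + 96.8 = 706.79

706.79 μC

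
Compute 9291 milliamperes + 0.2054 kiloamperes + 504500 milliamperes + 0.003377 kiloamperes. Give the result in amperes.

In amperes:
  9291 milliamperes = 9291 × 10^-3 amperes = 9.291
  0.2054 kiloamperes = 0.2054 × 10^3 amperes = 205.4
  504500 milliamperes = 504500 × 10^-3 amperes = 504.5
  0.003377 kiloamperes = 0.003377 × 10^3 amperes = 3.377
Sum: 9.291 + 205.4 + 504.5 + 3.377 = 722.568

722.568 amperes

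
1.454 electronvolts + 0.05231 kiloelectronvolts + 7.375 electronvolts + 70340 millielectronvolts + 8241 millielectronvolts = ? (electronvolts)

In electronvolts:
  1.454 electronvolts → 1.454
  0.05231 kiloelectronvolts = 0.05231 × 10³ electronvolts = 52.31
  7.375 electronvolts → 7.375
  70340 millielectronvolts = 70340 × 10⁻³ electronvolts = 70.34
  8241 millielectronvolts = 8241 × 10⁻³ electronvolts = 8.241
Sum: 1.454 + 52.31 + 7.375 + 70.34 + 8.241 = 139.72

139.72 electronvolts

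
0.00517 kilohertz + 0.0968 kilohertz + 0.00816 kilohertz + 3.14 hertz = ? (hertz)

In hertz:
  0.00517 kilohertz = 0.00517 × 10^3 hertz = 5.17
  0.0968 kilohertz = 0.0968 × 10^3 hertz = 96.8
  0.00816 kilohertz = 0.00816 × 10^3 hertz = 8.16
  3.14 hertz → 3.14
Sum: 5.17 + 96.8 + 8.16 + 3.14 = 113.27

113.27 hertz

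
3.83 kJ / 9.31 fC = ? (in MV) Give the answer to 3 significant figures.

(3.83 × 10³) / (9.31 × 10⁻¹⁵) = 0.41139 × 10¹⁸ V

411000000000 MV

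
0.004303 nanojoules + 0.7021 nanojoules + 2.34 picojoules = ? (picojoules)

708.743 picojoules

In picojoules:
  0.004303 nanojoules = 0.004303 × 10^3 picojoules = 4.303
  0.7021 nanojoules = 0.7021 × 10^3 picojoules = 702.1
  2.34 picojoules → 2.34
Sum: 4.303 + 702.1 + 2.34 = 708.743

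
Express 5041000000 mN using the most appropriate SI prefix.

5.041 MN

= 5.041e6 N; 1e6 is mega.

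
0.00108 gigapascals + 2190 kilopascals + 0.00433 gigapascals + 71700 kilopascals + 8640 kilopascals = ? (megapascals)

87.94 megapascals

In megapascals:
  0.00108 gigapascals = 0.00108 × 10^3 megapascals = 1.08
  2190 kilopascals = 2190 × 10^-3 megapascals = 2.19
  0.00433 gigapascals = 0.00433 × 10^3 megapascals = 4.33
  71700 kilopascals = 71700 × 10^-3 megapascals = 71.7
  8640 kilopascals = 8640 × 10^-3 megapascals = 8.64
Sum: 1.08 + 2.19 + 4.33 + 71.7 + 8.64 = 87.94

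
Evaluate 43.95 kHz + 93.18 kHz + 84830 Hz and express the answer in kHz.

221.96 kHz

In kHz:
  43.95 kHz → 43.95
  93.18 kHz → 93.18
  84830 Hz = 84830e-3 kHz = 84.83
Sum: 43.95 + 93.18 + 84.83 = 221.96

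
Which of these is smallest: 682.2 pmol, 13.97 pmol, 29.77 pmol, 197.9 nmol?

13.97 pmol

682.2 pmol = 0.0000000006822 mol
13.97 pmol = 0.00000000001397 mol
29.77 pmol = 0.00000000002977 mol
197.9 nmol = 0.0000001979 mol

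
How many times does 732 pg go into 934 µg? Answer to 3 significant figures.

(934 × 10⁻⁶) / (732 × 10⁻¹²) = 1.276 × 10⁶

1280000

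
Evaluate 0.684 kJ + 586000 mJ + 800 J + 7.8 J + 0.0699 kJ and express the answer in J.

In J:
  0.684 kJ = 0.684 × 10^3 J = 684
  586000 mJ = 586000 × 10^-3 J = 586
  800 J → 800
  7.8 J → 7.8
  0.0699 kJ = 0.0699 × 10^3 J = 69.9
Sum: 684 + 586 + 800 + 7.8 + 69.9 = 2147.7

2147.7 J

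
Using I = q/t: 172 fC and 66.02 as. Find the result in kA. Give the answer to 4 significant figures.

(172e-15) / (66.02e-18) = 2.60527e3 A

2.605 kA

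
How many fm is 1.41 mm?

1410000000000 fm

milli = 10^-3, femto = 10^-15; factor is 10^12.
1.41 × 10^12 = 1410000000000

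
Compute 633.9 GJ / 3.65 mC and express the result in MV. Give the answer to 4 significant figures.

(633.9 × 10^9) / (3.65 × 10^-3) = 173.671 × 10^12 V

173700000 MV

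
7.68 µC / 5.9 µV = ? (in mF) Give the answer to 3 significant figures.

1300 mF

(7.68 × 10⁻⁶) / (5.9 × 10⁻⁶) = 1.3017 F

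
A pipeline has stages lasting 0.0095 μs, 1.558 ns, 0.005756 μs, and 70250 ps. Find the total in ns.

87.064 ns

In ns:
  0.0095 μs = 0.0095 × 10^3 ns = 9.5
  1.558 ns → 1.558
  0.005756 μs = 0.005756 × 10^3 ns = 5.756
  70250 ps = 70250 × 10^-3 ns = 70.25
Sum: 9.5 + 1.558 + 5.756 + 70.25 = 87.064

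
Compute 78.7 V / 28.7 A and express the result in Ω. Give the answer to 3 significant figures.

2.74 Ω

(78.7) / (28.7) = 2.7422 Ω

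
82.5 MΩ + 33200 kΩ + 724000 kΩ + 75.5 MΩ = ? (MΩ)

In MΩ:
  82.5 MΩ → 82.5
  33200 kΩ = 33200 × 10^-3 MΩ = 33.2
  724000 kΩ = 724000 × 10^-3 MΩ = 724
  75.5 MΩ → 75.5
Sum: 82.5 + 33.2 + 724 + 75.5 = 915.2

915.2 MΩ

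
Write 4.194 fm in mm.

femto = 10⁻¹⁵, milli = 10⁻³; factor is 10⁻¹².
4.194 × 10⁻¹² = 0.000000000004194

0.000000000004194 mm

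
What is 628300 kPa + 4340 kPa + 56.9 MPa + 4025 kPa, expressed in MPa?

693.565 MPa

In MPa:
  628300 kPa = 628300 × 10^-3 MPa = 628.3
  4340 kPa = 4340 × 10^-3 MPa = 4.34
  56.9 MPa → 56.9
  4025 kPa = 4025 × 10^-3 MPa = 4.025
Sum: 628.3 + 4.34 + 56.9 + 4.025 = 693.565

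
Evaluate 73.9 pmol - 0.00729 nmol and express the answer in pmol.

66.61 pmol

In pmol:
  73.9 pmol → 73.9
  0.00729 nmol = 0.00729 × 10³ pmol = 7.29
Difference: 73.9 - 7.29 = 66.61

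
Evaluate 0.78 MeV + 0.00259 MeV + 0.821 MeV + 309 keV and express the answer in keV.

In keV:
  0.78 MeV = 0.78e3 keV = 780
  0.00259 MeV = 0.00259e3 keV = 2.59
  0.821 MeV = 0.821e3 keV = 821
  309 keV → 309
Sum: 780 + 2.59 + 821 + 309 = 1912.59

1912.59 keV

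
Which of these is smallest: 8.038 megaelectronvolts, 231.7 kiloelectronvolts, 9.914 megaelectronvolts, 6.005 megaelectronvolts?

8.038 megaelectronvolts = 8038000 electronvolts
231.7 kiloelectronvolts = 231700 electronvolts
9.914 megaelectronvolts = 9914000 electronvolts
6.005 megaelectronvolts = 6005000 electronvolts

231.7 kiloelectronvolts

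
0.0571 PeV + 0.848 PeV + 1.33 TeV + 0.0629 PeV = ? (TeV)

In TeV:
  0.0571 PeV = 0.0571 × 10³ TeV = 57.1
  0.848 PeV = 0.848 × 10³ TeV = 848
  1.33 TeV → 1.33
  0.0629 PeV = 0.0629 × 10³ TeV = 62.9
Sum: 57.1 + 848 + 1.33 + 62.9 = 969.33

969.33 TeV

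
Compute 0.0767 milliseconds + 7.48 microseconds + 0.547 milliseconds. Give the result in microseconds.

631.18 microseconds

In microseconds:
  0.0767 milliseconds = 0.0767e3 microseconds = 76.7
  7.48 microseconds → 7.48
  0.547 milliseconds = 0.547e3 microseconds = 547
Sum: 76.7 + 7.48 + 547 = 631.18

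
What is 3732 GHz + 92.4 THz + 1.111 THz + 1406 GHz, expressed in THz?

98.649 THz

In THz:
  3732 GHz = 3732 × 10^-3 THz = 3.732
  92.4 THz → 92.4
  1.111 THz → 1.111
  1406 GHz = 1406 × 10^-3 THz = 1.406
Sum: 3.732 + 92.4 + 1.111 + 1.406 = 98.649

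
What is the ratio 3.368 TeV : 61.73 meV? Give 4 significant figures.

54560000000000

(3.368 × 10^12) / (61.73 × 10^-3) = 0.05456 × 10^15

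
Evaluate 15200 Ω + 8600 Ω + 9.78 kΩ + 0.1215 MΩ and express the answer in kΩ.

155.08 kΩ

In kΩ:
  15200 Ω = 15200 × 10⁻³ kΩ = 15.2
  8600 Ω = 8600 × 10⁻³ kΩ = 8.6
  9.78 kΩ → 9.78
  0.1215 MΩ = 0.1215 × 10³ kΩ = 121.5
Sum: 15.2 + 8.6 + 9.78 + 121.5 = 155.08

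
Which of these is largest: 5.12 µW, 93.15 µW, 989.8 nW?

93.15 µW

5.12 µW = 0.00000512 W
93.15 µW = 0.00009315 W
989.8 nW = 0.0000009898 W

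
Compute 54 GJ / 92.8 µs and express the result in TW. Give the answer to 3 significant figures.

(54e9) / (92.8e-6) = 0.5819e15 W

582 TW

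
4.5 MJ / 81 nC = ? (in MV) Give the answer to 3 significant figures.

(4.5e6) / (81e-9) = 0.055556e15 V

55600000 MV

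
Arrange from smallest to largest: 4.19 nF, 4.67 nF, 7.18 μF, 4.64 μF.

4.19 nF < 4.67 nF < 4.64 μF < 7.18 μF

4.19 nF = 0.00000000419 F
4.67 nF = 0.00000000467 F
7.18 μF = 0.00000718 F
4.64 μF = 0.00000464 F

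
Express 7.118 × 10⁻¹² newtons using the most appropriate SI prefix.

7.118 piconewtons

= 7.118 × 10⁻¹² newtons; 10⁻¹² is pico.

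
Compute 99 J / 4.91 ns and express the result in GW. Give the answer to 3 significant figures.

20.2 GW

(99) / (4.91 × 10^-9) = 20.163 × 10^9 W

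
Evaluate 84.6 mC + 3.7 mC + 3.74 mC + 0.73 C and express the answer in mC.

In mC:
  84.6 mC → 84.6
  3.7 mC → 3.7
  3.74 mC → 3.74
  0.73 C = 0.73e3 mC = 730
Sum: 84.6 + 3.7 + 3.74 + 730 = 822.04

822.04 mC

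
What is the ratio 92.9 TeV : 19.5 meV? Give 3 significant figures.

(92.9e12) / (19.5e-3) = 4.764e15

4760000000000000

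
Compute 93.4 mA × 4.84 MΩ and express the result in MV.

0.452056 MV

93.4 × 10^-3 × 4.84 × 10^6 = 452.056 × 10^3 V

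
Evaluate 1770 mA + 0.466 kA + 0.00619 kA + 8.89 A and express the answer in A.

In A:
  1770 mA = 1770e-3 A = 1.77
  0.466 kA = 0.466e3 A = 466
  0.00619 kA = 0.00619e3 A = 6.19
  8.89 A → 8.89
Sum: 1.77 + 466 + 6.19 + 8.89 = 482.85

482.85 A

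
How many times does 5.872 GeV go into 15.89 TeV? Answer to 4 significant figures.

(15.89 × 10^12) / (5.872 × 10^9) = 2.7061 × 10^3

2706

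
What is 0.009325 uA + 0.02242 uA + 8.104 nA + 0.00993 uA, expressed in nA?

In nA:
  0.009325 uA = 0.009325 × 10³ nA = 9.325
  0.02242 uA = 0.02242 × 10³ nA = 22.42
  8.104 nA → 8.104
  0.00993 uA = 0.00993 × 10³ nA = 9.93
Sum: 9.325 + 22.42 + 8.104 + 9.93 = 49.779

49.779 nA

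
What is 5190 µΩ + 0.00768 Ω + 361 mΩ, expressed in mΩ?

373.87 mΩ

In mΩ:
  5190 µΩ = 5190e-3 mΩ = 5.19
  0.00768 Ω = 0.00768e3 mΩ = 7.68
  361 mΩ → 361
Sum: 5.19 + 7.68 + 361 = 373.87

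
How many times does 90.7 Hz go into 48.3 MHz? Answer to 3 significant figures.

(48.3 × 10^6) / (90.7) = 0.5325 × 10^6

533000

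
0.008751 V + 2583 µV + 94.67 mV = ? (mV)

106.004 mV

In mV:
  0.008751 V = 0.008751e3 mV = 8.751
  2583 µV = 2583e-3 mV = 2.583
  94.67 mV → 94.67
Sum: 8.751 + 2.583 + 94.67 = 106.004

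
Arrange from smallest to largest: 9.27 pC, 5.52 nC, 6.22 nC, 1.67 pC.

9.27 pC = 0.00000000000927 C
5.52 nC = 0.00000000552 C
6.22 nC = 0.00000000622 C
1.67 pC = 0.00000000000167 C

1.67 pC < 9.27 pC < 5.52 nC < 6.22 nC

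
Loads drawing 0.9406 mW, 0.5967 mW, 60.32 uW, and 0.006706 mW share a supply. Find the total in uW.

In uW:
  0.9406 mW = 0.9406 × 10³ uW = 940.6
  0.5967 mW = 0.5967 × 10³ uW = 596.7
  60.32 uW → 60.32
  0.006706 mW = 0.006706 × 10³ uW = 6.706
Sum: 940.6 + 596.7 + 60.32 + 6.706 = 1604.326

1604.326 uW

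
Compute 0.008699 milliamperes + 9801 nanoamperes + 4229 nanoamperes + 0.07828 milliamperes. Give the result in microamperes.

101.009 microamperes

In microamperes:
  0.008699 milliamperes = 0.008699 × 10^3 microamperes = 8.699
  9801 nanoamperes = 9801 × 10^-3 microamperes = 9.801
  4229 nanoamperes = 4229 × 10^-3 microamperes = 4.229
  0.07828 milliamperes = 0.07828 × 10^3 microamperes = 78.28
Sum: 8.699 + 9.801 + 4.229 + 78.28 = 101.009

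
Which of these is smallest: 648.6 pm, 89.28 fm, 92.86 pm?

89.28 fm

648.6 pm = 0.0000000006486 m
89.28 fm = 0.00000000000008928 m
92.86 pm = 0.00000000009286 m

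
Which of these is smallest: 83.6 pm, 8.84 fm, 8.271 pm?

83.6 pm = 0.0000000000836 m
8.84 fm = 0.00000000000000884 m
8.271 pm = 0.000000000008271 m

8.84 fm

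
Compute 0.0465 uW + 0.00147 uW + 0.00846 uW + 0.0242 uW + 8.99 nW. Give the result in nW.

In nW:
  0.0465 uW = 0.0465e3 nW = 46.5
  0.00147 uW = 0.00147e3 nW = 1.47
  0.00846 uW = 0.00846e3 nW = 8.46
  0.0242 uW = 0.0242e3 nW = 24.2
  8.99 nW → 8.99
Sum: 46.5 + 1.47 + 8.46 + 24.2 + 8.99 = 89.62

89.62 nW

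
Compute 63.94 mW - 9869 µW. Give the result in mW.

In mW:
  63.94 mW → 63.94
  9869 µW = 9869 × 10^-3 mW = 9.869
Difference: 63.94 - 9.869 = 54.071

54.071 mW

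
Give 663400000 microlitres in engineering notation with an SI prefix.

663.4 litres

= 663.4 litres; mantissa already in [1, 1000).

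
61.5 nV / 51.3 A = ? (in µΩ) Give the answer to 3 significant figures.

(61.5e-9) / (51.3) = 1.1988e-9 Ω

0.00120 µΩ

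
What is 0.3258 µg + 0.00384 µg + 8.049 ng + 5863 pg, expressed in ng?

343.552 ng

In ng:
  0.3258 µg = 0.3258e3 ng = 325.8
  0.00384 µg = 0.00384e3 ng = 3.84
  8.049 ng → 8.049
  5863 pg = 5863e-3 ng = 5.863
Sum: 325.8 + 3.84 + 8.049 + 5.863 = 343.552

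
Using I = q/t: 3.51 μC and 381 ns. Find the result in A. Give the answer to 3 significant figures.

9.21 A

(3.51e-6) / (381e-9) = 0.0092126e3 A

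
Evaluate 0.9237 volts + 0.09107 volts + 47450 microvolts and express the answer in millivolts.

In millivolts:
  0.9237 volts = 0.9237 × 10^3 millivolts = 923.7
  0.09107 volts = 0.09107 × 10^3 millivolts = 91.07
  47450 microvolts = 47450 × 10^-3 millivolts = 47.45
Sum: 923.7 + 91.07 + 47.45 = 1062.22

1062.22 millivolts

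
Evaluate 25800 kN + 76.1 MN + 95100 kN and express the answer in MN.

In MN:
  25800 kN = 25800 × 10⁻³ MN = 25.8
  76.1 MN → 76.1
  95100 kN = 95100 × 10⁻³ MN = 95.1
Sum: 25.8 + 76.1 + 95.1 = 197

197 MN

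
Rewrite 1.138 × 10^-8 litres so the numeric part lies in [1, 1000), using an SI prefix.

11.38 nanolitres

= 11.38 × 10^-9 litres; 10^-9 is nano.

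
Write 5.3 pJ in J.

0.0000000000053 J

pico = 10⁻¹², (no prefix) = 10⁰; factor is 10⁻¹².
5.3 × 10⁻¹² = 0.0000000000053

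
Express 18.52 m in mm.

18520 mm

(no prefix) = 10⁰, milli = 10⁻³; factor is 10³.
18.52 × 10³ = 18520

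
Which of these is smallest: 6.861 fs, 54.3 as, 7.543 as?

7.543 as

6.861 fs = 0.000000000000006861 s
54.3 as = 0.0000000000000000543 s
7.543 as = 0.000000000000000007543 s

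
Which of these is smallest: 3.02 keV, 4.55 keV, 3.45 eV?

3.02 keV = 3020 eV
4.55 keV = 4550 eV
3.45 eV = 3.45 eV

3.45 eV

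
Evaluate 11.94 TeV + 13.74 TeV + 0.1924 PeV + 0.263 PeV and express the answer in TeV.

In TeV:
  11.94 TeV → 11.94
  13.74 TeV → 13.74
  0.1924 PeV = 0.1924 × 10^3 TeV = 192.4
  0.263 PeV = 0.263 × 10^3 TeV = 263
Sum: 11.94 + 13.74 + 192.4 + 263 = 481.08

481.08 TeV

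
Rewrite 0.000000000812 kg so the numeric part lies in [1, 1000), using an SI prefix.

= 812 × 10^-9 g; 10^-9 is nano.

812 ng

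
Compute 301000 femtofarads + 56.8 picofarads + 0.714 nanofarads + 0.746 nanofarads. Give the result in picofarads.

1817.8 picofarads

In picofarads:
  301000 femtofarads = 301000 × 10⁻³ picofarads = 301
  56.8 picofarads → 56.8
  0.714 nanofarads = 0.714 × 10³ picofarads = 714
  0.746 nanofarads = 0.746 × 10³ picofarads = 746
Sum: 301 + 56.8 + 714 + 746 = 1817.8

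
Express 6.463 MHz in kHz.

mega = 1e6, kilo = 1e3; factor is 1e3.
6.463 × 1e3 = 6463

6463 kHz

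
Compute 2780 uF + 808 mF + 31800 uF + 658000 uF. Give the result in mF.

In mF:
  2780 uF = 2780e-3 mF = 2.78
  808 mF → 808
  31800 uF = 31800e-3 mF = 31.8
  658000 uF = 658000e-3 mF = 658
Sum: 2.78 + 808 + 31.8 + 658 = 1500.58

1500.58 mF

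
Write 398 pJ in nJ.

pico = 10^-12, nano = 10^-9; factor is 10^-3.
398 × 10^-3 = 0.398

0.398 nJ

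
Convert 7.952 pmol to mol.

0.000000000007952 mol

pico = 1e-12, (no prefix) = 1e0; factor is 1e-12.
7.952 × 1e-12 = 0.000000000007952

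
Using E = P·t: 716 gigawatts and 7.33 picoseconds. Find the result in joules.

5.24828 joules

716 × 10⁹ × 7.33 × 10⁻¹² = 5248.28 × 10⁻³ J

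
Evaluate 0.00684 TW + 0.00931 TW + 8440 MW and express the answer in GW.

In GW:
  0.00684 TW = 0.00684 × 10^3 GW = 6.84
  0.00931 TW = 0.00931 × 10^3 GW = 9.31
  8440 MW = 8440 × 10^-3 GW = 8.44
Sum: 6.84 + 9.31 + 8.44 = 24.59

24.59 GW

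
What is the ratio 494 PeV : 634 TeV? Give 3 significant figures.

(494e15) / (634e12) = 0.7792e3

779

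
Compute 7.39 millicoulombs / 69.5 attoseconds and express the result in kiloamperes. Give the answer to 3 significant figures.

106000000000 kiloamperes

(7.39e-3) / (69.5e-18) = 0.10633e15 A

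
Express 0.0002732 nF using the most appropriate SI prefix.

273.2 fF

= 273.2 × 10^-15 F; 10^-15 is femto.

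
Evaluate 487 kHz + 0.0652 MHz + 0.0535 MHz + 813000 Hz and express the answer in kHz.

1418.7 kHz

In kHz:
  487 kHz → 487
  0.0652 MHz = 0.0652 × 10³ kHz = 65.2
  0.0535 MHz = 0.0535 × 10³ kHz = 53.5
  813000 Hz = 813000 × 10⁻³ kHz = 813
Sum: 487 + 65.2 + 53.5 + 813 = 1418.7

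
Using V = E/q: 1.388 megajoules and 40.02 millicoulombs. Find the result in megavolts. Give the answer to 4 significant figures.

(1.388 × 10⁶) / (40.02 × 10⁻³) = 0.0346827 × 10⁹ V

34.68 megavolts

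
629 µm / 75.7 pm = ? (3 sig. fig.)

8310000

(629 × 10⁻⁶) / (75.7 × 10⁻¹²) = 8.309 × 10⁶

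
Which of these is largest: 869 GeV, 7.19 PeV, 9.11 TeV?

869 GeV = 869000000000 eV
7.19 PeV = 7190000000000000 eV
9.11 TeV = 9110000000000 eV

7.19 PeV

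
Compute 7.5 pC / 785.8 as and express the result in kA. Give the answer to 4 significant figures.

(7.5 × 10^-12) / (785.8 × 10^-18) = 0.00954441 × 10^6 A

9.544 kA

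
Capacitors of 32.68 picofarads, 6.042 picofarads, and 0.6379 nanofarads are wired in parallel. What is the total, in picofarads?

676.622 picofarads

In picofarads:
  32.68 picofarads → 32.68
  6.042 picofarads → 6.042
  0.6379 nanofarads = 0.6379 × 10^3 picofarads = 637.9
Sum: 32.68 + 6.042 + 637.9 = 676.622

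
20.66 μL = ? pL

20660000 pL

micro = 10⁻⁶, pico = 10⁻¹²; factor is 10⁶.
20.66 × 10⁶ = 20660000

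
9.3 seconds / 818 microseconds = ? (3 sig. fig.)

11400

(9.3) / (818 × 10⁻⁶) = 0.01137 × 10⁶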